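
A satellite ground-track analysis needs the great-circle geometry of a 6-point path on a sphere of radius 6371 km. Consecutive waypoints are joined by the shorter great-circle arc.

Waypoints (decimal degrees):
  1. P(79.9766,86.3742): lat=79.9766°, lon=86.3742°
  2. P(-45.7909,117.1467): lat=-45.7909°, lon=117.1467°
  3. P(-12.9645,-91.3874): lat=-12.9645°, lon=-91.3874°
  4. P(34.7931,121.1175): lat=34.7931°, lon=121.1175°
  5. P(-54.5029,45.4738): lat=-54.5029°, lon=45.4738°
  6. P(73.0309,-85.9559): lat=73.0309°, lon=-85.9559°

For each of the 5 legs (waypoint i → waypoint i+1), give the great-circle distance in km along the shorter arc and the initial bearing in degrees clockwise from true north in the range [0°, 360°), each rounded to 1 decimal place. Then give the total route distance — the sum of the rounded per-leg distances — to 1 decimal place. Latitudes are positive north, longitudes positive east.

Leg 1: dist=14119.9 km, bearing=153.5°
Leg 2: dist=12882.9 km, bearing=148.8°
Leg 3: dist=15946.6 km, bearing=312.2°
Leg 4: dist=12260.7 km, bearing=216.8°
Leg 5: dist=17010.4 km, bearing=331.2°
Total: 72220.5 km

Leg 1: φ1=1.3958550, φ2=-0.7992020, Δφ=-2.1950570, Δλ=0.5370814 rad; a=sin²(Δφ/2)+cosφ1·cosφ2·sin²(Δλ/2)=0.8007922830; c=2·atan2(√a, √(1-a))=2.216279618; dist=6371·c=14119.917 ≈ 14119.9 km; running total=14119.9 km
Leg 1 bearing: y=sinΔλ·cosφ2=0.35674921, x=cosφ1·sinφ2-sinφ1·cosφ2·cosΔλ=-0.71472093; θ=atan2(y, x)=153.4742° ≈ 153.5°
Leg 2: φ1=-0.7992020, φ2=-0.2262732, Δφ=0.5729288, Δλ=-3.6396066 rad; a=sin²(Δφ/2)+cosφ1·cosφ2·sin²(Δλ/2)=0.7180776272; c=2·atan2(√a, √(1-a))=2.022118004; dist=6371·c=12882.914 ≈ 12882.9 km; running total=27002.8 km
Leg 2 bearing: y=sinΔλ·cosφ2=0.46550525, x=cosφ1·sinφ2-sinφ1·cosφ2·cosΔλ=-0.77011263; θ=atan2(y, x)=148.8486° ≈ 148.8°
Leg 3: φ1=-0.2262732, φ2=0.6072542, Δφ=0.8335274, Δλ=3.7089102 rad; a=sin²(Δφ/2)+cosφ1·cosφ2·sin²(Δλ/2)=0.9014660835; c=2·atan2(√a, √(1-a))=2.502994536; dist=6371·c=15946.578 ≈ 15946.6 km; running total=42949.4 km
Leg 3 bearing: y=sinΔλ·cosφ2=-0.44129930, x=cosφ1·sinφ2-sinφ1·cosφ2·cosΔλ=0.40069297; θ=atan2(y, x)=-47.7610° <0 so +360° → 312.2390° ≈ 312.2°
Leg 4: φ1=0.6072542, φ2=-0.9512551, Δφ=-1.5585092, Δλ=-1.3202316 rad; a=sin²(Δφ/2)+cosφ1·cosφ2·sin²(Δλ/2)=0.6731638025; c=2·atan2(√a, √(1-a))=1.924449929; dist=6371·c=12260.670 ≈ 12260.7 km; running total=55210.1 km
Leg 4 bearing: y=sinΔλ·cosφ2=-0.56252917, x=cosφ1·sinφ2-sinφ1·cosφ2·cosΔλ=-0.75074505; θ=atan2(y, x)=-143.1560° <0 so +360° → 216.8440° ≈ 216.8°
Leg 5: φ1=-0.9512551, φ2=1.2746297, Δφ=2.2258847, Δλ=-2.2938810 rad; a=sin²(Δφ/2)+cosφ1·cosφ2·sin²(Δλ/2)=0.9454185125; c=2·atan2(√a, √(1-a))=2.669980538; dist=6371·c=17010.446 ≈ 17010.4 km; running total=72220.5 km
Leg 5 bearing: y=sinΔλ·cosφ2=-0.21882428, x=cosφ1·sinφ2-sinφ1·cosφ2·cosΔλ=0.39815239; θ=atan2(y, x)=-28.7932° <0 so +360° → 331.2068° ≈ 331.2°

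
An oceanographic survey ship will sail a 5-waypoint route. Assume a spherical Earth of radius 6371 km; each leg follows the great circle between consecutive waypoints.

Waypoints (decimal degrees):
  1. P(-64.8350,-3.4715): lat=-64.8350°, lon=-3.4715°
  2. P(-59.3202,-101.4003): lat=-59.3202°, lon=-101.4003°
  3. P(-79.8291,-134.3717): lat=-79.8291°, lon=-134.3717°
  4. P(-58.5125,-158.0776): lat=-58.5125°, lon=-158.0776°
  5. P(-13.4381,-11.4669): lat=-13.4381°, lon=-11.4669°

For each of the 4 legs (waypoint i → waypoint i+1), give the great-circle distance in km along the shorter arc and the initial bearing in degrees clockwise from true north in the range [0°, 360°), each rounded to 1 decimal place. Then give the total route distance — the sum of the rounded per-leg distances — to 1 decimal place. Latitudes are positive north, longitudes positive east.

Leg 1: dist=4619.2 km, bearing=229.6°
Leg 2: dist=2531.2 km, bearing=194.4°
Leg 3: dist=2503.2 km, bearing=326.7°
Leg 4: dist=11459.9 km, bearing=146.7°
Total: 21113.5 km

Leg 1: φ1=-1.1315842, φ2=-1.0353328, Δφ=0.0962514, Δλ=-1.7091800 rad; a=sin²(Δφ/2)+cosφ1·cosφ2·sin²(Δλ/2)=0.1257625286; c=2·atan2(√a, √(1-a))=0.725036914; dist=6371·c=4619.210 ≈ 4619.2 km; running total=4619.2 km
Leg 1 bearing: y=sinΔλ·cosφ2=-0.50536198, x=cosφ1·sinφ2-sinφ1·cosφ2·cosΔλ=-0.42941185; θ=atan2(y, x)=-130.3549° <0 so +360° → 229.6451° ≈ 229.6°
Leg 2: φ1=-1.0353328, φ2=-1.3932806, Δφ=-0.3579478, Δλ=-0.5754595 rad; a=sin²(Δφ/2)+cosφ1·cosφ2·sin²(Δλ/2)=0.0389468079; c=2·atan2(√a, √(1-a))=0.397306928; dist=6371·c=2531.242 ≈ 2531.2 km; running total=7150.4 km
Leg 2 bearing: y=sinΔλ·cosφ2=-0.09610107, x=cosφ1·sinφ2-sinφ1·cosφ2·cosΔλ=-0.37481249; θ=atan2(y, x)=-165.6193° <0 so +360° → 194.3807° ≈ 194.4°
Leg 3: φ1=-1.3932806, φ2=-1.0212358, Δφ=0.3720449, Δλ=-0.4137460 rad; a=sin²(Δφ/2)+cosφ1·cosφ2·sin²(Δλ/2)=0.0380982604; c=2·atan2(√a, √(1-a))=0.392897771; dist=6371·c=2503.152 ≈ 2503.2 km; running total=9653.6 km
Leg 3 bearing: y=sinΔλ·cosφ2=-0.20999161, x=cosφ1·sinφ2-sinφ1·cosφ2·cosΔλ=0.32014162; θ=atan2(y, x)=-33.2622° <0 so +360° → 326.7378° ≈ 326.7°
Leg 4: φ1=-1.0212358, φ2=-0.2345391, Δφ=0.7866967, Δλ=2.5588394 rad; a=sin²(Δφ/2)+cosφ1·cosφ2·sin²(Δλ/2)=0.6129948762; c=2·atan2(√a, √(1-a))=1.798755281; dist=6371·c=11459.870 ≈ 11459.9 km; running total=21113.5 km
Leg 4 bearing: y=sinΔλ·cosφ2=0.53525779, x=cosφ1·sinφ2-sinφ1·cosφ2·cosΔλ=-0.81389664; θ=atan2(y, x)=146.6691° ≈ 146.7°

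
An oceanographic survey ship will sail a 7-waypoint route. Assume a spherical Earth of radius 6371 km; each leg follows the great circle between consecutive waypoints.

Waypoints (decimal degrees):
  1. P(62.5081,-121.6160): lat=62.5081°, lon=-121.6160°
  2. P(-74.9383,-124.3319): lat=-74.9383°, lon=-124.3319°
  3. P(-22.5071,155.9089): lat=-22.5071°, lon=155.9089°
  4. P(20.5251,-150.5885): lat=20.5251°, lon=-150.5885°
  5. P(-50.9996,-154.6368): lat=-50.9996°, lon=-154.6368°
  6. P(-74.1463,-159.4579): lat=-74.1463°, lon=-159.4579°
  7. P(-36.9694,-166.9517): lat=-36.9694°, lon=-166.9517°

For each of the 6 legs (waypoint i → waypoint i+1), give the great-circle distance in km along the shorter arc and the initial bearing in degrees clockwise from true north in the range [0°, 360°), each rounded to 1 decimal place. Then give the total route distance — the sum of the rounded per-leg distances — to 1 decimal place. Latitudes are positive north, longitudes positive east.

Leg 1: φ1=1.0909722, φ2=-1.3079201, Δφ=-2.3988922, Δλ=-0.0474014 rad; a=sin²(Δφ/2)+cosφ1·cosφ2·sin²(Δλ/2)=0.8683898710; c=2·atan2(√a, √(1-a))=2.399091484; dist=6371·c=15284.612 ≈ 15284.6 km; running total=15284.6 km
Leg 1 bearing: y=sinΔλ·cosφ2=-0.01231307, x=cosφ1·sinφ2-sinφ1·cosφ2·cosΔλ=-0.67602071; θ=atan2(y, x)=-178.9565° <0 so +360° → 181.0435° ≈ 181.0°
Leg 2: φ1=-1.3079201, φ2=-0.3928230, Δφ=0.9150971, Δλ=4.8911247 rad; a=sin²(Δφ/2)+cosφ1·cosφ2·sin²(Δλ/2)=0.2938361119; c=2·atan2(√a, √(1-a))=1.145788649; dist=6371·c=7299.819 ≈ 7299.8 km; running total=22584.4 km
Leg 2 bearing: y=sinΔλ·cosφ2=-0.90911477, x=cosφ1·sinφ2-sinφ1·cosφ2·cosΔλ=0.05912813; θ=atan2(y, x)=-86.2788° <0 so +360° → 273.7212° ≈ 273.7°
Leg 3: φ1=-0.3928230, φ2=0.3582306, Δφ=0.7510536, Δλ=-5.3493888 rad; a=sin²(Δφ/2)+cosφ1·cosφ2·sin²(Δλ/2)=0.3098074585; c=2·atan2(√a, √(1-a))=1.180583683; dist=6371·c=7521.499 ≈ 7521.5 km; running total=30105.9 km
Leg 3 bearing: y=sinΔλ·cosφ2=0.75285225, x=cosφ1·sinφ2-sinφ1·cosφ2·cosΔλ=0.53714122; θ=atan2(y, x)=54.4931° ≈ 54.5°
Leg 4: φ1=0.3582306, φ2=-0.8901109, Δφ=-1.2483415, Δλ=-0.0706562 rad; a=sin²(Δφ/2)+cosφ1·cosφ2·sin²(Δλ/2)=0.3422873737; c=2·atan2(√a, √(1-a))=1.249891577; dist=6371·c=7963.059 ≈ 7963.1 km; running total=38069.0 km
Leg 4 bearing: y=sinΔλ·cosφ2=-0.04442876, x=cosφ1·sinφ2-sinφ1·cosφ2·cosΔλ=-0.94790980; θ=atan2(y, x)=-177.3165° <0 so +360° → 182.6835° ≈ 182.7°
Leg 5: φ1=-0.8901109, φ2=-1.2940971, Δφ=-0.4039861, Δλ=-0.0841441 rad; a=sin²(Δφ/2)+cosφ1·cosφ2·sin²(Δλ/2)=0.0405534243; c=2·atan2(√a, √(1-a))=0.405530727; dist=6371·c=2583.636 ≈ 2583.6 km; running total=40652.6 km
Leg 5 bearing: y=sinΔλ·cosφ2=-0.02295953, x=cosφ1·sinφ2-sinφ1·cosφ2·cosΔλ=-0.39383783; θ=atan2(y, x)=-176.6636° <0 so +360° → 183.3364° ≈ 183.3°
Leg 6: φ1=-1.2940971, φ2=-0.6452378, Δφ=0.6488593, Δλ=-0.1307915 rad; a=sin²(Δφ/2)+cosφ1·cosφ2·sin²(Δλ/2)=0.1025452790; c=2·atan2(√a, √(1-a))=0.651938018; dist=6371·c=4153.497 ≈ 4153.5 km; running total=44806.1 km
Leg 6 bearing: y=sinΔλ·cosφ2=-0.10419907, x=cosφ1·sinφ2-sinφ1·cosφ2·cosΔλ=0.59771359; θ=atan2(y, x)=-9.8890° <0 so +360° → 350.1110° ≈ 350.1°

Leg 1: dist=15284.6 km, bearing=181.0°
Leg 2: dist=7299.8 km, bearing=273.7°
Leg 3: dist=7521.5 km, bearing=54.5°
Leg 4: dist=7963.1 km, bearing=182.7°
Leg 5: dist=2583.6 km, bearing=183.3°
Leg 6: dist=4153.5 km, bearing=350.1°
Total: 44806.1 km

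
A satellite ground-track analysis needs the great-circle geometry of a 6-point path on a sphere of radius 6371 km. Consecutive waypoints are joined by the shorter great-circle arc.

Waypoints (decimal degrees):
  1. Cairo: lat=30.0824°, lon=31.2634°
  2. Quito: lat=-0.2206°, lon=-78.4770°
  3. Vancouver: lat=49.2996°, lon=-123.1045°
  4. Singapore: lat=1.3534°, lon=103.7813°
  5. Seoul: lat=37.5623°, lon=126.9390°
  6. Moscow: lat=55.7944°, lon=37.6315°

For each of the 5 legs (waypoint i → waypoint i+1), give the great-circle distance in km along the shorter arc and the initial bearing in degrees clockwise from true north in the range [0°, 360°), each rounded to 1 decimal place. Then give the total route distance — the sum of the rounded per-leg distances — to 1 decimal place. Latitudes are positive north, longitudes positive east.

Leg 1: φ1=0.5250369, φ2=-0.0038502, Δφ=-0.5288871, Δλ=-1.9153313 rad; a=sin²(Δφ/2)+cosφ1·cosφ2·sin²(Δλ/2)=0.6470962167; c=2·atan2(√a, √(1-a))=1.869406776; dist=6371·c=11909.991 ≈ 11910.0 km; running total=11910.0 km
Leg 1 bearing: y=sinΔλ·cosφ2=-0.94122564, x=cosφ1·sinφ2-sinφ1·cosφ2·cosΔλ=0.16596716; θ=atan2(y, x)=-79.9998° <0 so +360° → 280.0002° ≈ 280.0°
Leg 2: φ1=-0.0038502, φ2=0.8604403, Δφ=0.8642905, Δλ=-0.7788968 rad; a=sin²(Δφ/2)+cosφ1·cosφ2·sin²(Δλ/2)=0.2694136915; c=2·atan2(√a, √(1-a))=1.091480041; dist=6371·c=6953.819 ≈ 6953.8 km; running total=18863.8 km
Leg 2 bearing: y=sinΔλ·cosφ2=-0.45809940, x=cosφ1·sinφ2-sinφ1·cosφ2·cosΔλ=0.75991102; θ=atan2(y, x)=-31.0830° <0 so +360° → 328.9170° ≈ 328.9°
Leg 3: φ1=0.8604403, φ2=0.0236213, Δφ=-0.8368191, Δλ=3.9599042 rad; a=sin²(Δφ/2)+cosφ1·cosφ2·sin²(Δλ/2)=0.7138263390; c=2·atan2(√a, √(1-a))=2.012690745; dist=6371·c=12822.853 ≈ 12822.9 km; running total=31686.7 km
Leg 3 bearing: y=sinΔλ·cosφ2=-0.72978927, x=cosφ1·sinφ2-sinφ1·cosφ2·cosΔλ=0.53340492; θ=atan2(y, x)=-53.8368° <0 so +360° → 306.1632° ≈ 306.2°
Leg 4: φ1=0.0236213, φ2=0.6555858, Δφ=0.6319645, Δλ=0.4041781 rad; a=sin²(Δφ/2)+cosφ1·cosφ2·sin²(Δλ/2)=0.1284919798; c=2·atan2(√a, √(1-a))=0.733230732; dist=6371·c=4671.413 ≈ 4671.4 km; running total=36358.1 km
Leg 4 bearing: y=sinΔλ·cosφ2=0.31173620, x=cosφ1·sinφ2-sinφ1·cosφ2·cosΔλ=0.59223957; θ=atan2(y, x)=27.7609° ≈ 27.8°
Leg 5: φ1=0.6555858, φ2=0.9737960, Δφ=0.3182102, Δλ=-1.5587099 rad; a=sin²(Δφ/2)+cosφ1·cosφ2·sin²(Δλ/2)=0.2452198597; c=2·atan2(√a, √(1-a))=1.036122657; dist=6371·c=6601.137 ≈ 6601.1 km; running total=42959.2 km
Leg 5 bearing: y=sinΔλ·cosφ2=-0.56212315, x=cosφ1·sinφ2-sinφ1·cosφ2·cosΔλ=0.65143371; θ=atan2(y, x)=-40.7910° <0 so +360° → 319.2090° ≈ 319.2°

Leg 1: dist=11910.0 km, bearing=280.0°
Leg 2: dist=6953.8 km, bearing=328.9°
Leg 3: dist=12822.9 km, bearing=306.2°
Leg 4: dist=4671.4 km, bearing=27.8°
Leg 5: dist=6601.1 km, bearing=319.2°
Total: 42959.2 km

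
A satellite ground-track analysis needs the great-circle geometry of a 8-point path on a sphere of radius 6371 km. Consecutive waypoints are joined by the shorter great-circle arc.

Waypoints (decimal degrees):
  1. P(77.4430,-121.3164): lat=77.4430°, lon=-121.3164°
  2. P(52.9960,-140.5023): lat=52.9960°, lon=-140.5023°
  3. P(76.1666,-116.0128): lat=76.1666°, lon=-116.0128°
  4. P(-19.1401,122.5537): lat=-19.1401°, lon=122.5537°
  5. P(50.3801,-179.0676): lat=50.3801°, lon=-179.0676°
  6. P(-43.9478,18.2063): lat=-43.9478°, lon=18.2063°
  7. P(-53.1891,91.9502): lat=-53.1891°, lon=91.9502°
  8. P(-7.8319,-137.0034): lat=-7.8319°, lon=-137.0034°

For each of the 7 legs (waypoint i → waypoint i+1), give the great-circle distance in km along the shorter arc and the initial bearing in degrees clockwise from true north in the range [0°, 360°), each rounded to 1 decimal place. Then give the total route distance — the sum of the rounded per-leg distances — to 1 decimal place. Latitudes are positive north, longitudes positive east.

Leg 1: dist=2828.2 km, bearing=207.4°
Leg 2: dist=2778.6 km, bearing=13.6°
Leg 3: dist=12883.0 km, bearing=296.4°
Leg 4: dist=9604.0 km, bearing=33.0°
Leg 5: dist=18531.2 km, bearing=292.1°
Leg 6: dist=5274.8 km, bearing=128.7°
Leg 7: dist=11820.2 km, bearing=128.9°
Total: 63720.0 km

Leg 1: φ1=1.3516353, φ2=0.9249547, Δφ=-0.4266806, Δλ=-0.3348571 rad; a=sin²(Δφ/2)+cosφ1·cosφ2·sin²(Δλ/2)=0.0484617299; c=2·atan2(√a, √(1-a))=0.443916492; dist=6371·c=2828.192 ≈ 2828.2 km; running total=2828.2 km
Leg 1 bearing: y=sinΔλ·cosφ2=-0.19779534, x=cosφ1·sinφ2-sinφ1·cosφ2·cosΔλ=-0.38122141; θ=atan2(y, x)=-152.5776° <0 so +360° → 207.4224° ≈ 207.4°
Leg 2: φ1=0.9249547, φ2=1.3293580, Δφ=0.4044033, Δλ=0.4274224 rad; a=sin²(Δφ/2)+cosφ1·cosφ2·sin²(Δλ/2)=0.0468044553; c=2·atan2(√a, √(1-a))=0.436135161; dist=6371·c=2778.617 ≈ 2778.6 km; running total=5606.8 km
Leg 2 bearing: y=sinΔλ·cosφ2=0.09911309, x=cosφ1·sinφ2-sinφ1·cosφ2·cosΔλ=0.41064801; θ=atan2(y, x)=13.5693° ≈ 13.6°
Leg 3: φ1=1.3293580, φ2=-0.3340578, Δφ=-1.6634157, Δλ=4.1637709 rad; a=sin²(Δφ/2)+cosφ1·cosφ2·sin²(Δλ/2)=0.7180842368; c=2·atan2(√a, √(1-a))=2.022132694; dist=6371·c=12883.007 ≈ 12883.0 km; running total=18489.8 km
Leg 3 bearing: y=sinΔλ·cosφ2=-0.80607830, x=cosφ1·sinφ2-sinφ1·cosφ2·cosΔλ=0.39999354; θ=atan2(y, x)=-63.6084° <0 so +360° → 296.3916° ≈ 296.4°
Leg 4: φ1=-0.3340578, φ2=0.8792986, Δφ=1.2133564, Δλ=-5.2642848 rad; a=sin²(Δφ/2)+cosφ1·cosφ2·sin²(Δλ/2)=0.4683509792; c=2·atan2(√a, √(1-a))=1.507455940; dist=6371·c=9604.002 ≈ 9604.0 km; running total=28093.8 km
Leg 4 bearing: y=sinΔλ·cosφ2=0.54301483, x=cosφ1·sinφ2-sinφ1·cosφ2·cosΔλ=0.83733402; θ=atan2(y, x)=32.9636° ≈ 33.0°
Leg 5: φ1=0.8792986, φ2=-0.7670338, Δφ=-1.6463324, Δλ=3.4430791 rad; a=sin²(Δφ/2)+cosφ1·cosφ2·sin²(Δλ/2)=0.9864984171; c=2·atan2(√a, √(1-a))=2.908673882; dist=6371·c=18531.161 ≈ 18531.2 km; running total=46625.0 km
Leg 5 bearing: y=sinΔλ·cosφ2=-0.21378854, x=cosφ1·sinφ2-sinφ1·cosφ2·cosΔλ=0.08701506; θ=atan2(y, x)=-67.8530° <0 so +360° → 292.1470° ≈ 292.1°
Leg 6: φ1=-0.7670338, φ2=-0.9283249, Δφ=-0.1612911, Δλ=1.2870739 rad; a=sin²(Δφ/2)+cosφ1·cosφ2·sin²(Δλ/2)=0.1618048934; c=2·atan2(√a, √(1-a))=0.827945774; dist=6371·c=5274.843 ≈ 5274.8 km; running total=51899.8 km
Leg 6 bearing: y=sinΔλ·cosφ2=0.57522090, x=cosφ1·sinφ2-sinφ1·cosφ2·cosΔλ=-0.46001869; θ=atan2(y, x)=128.6502° ≈ 128.7°
Leg 7: φ1=-0.9283249, φ2=-0.1366924, Δφ=0.7916325, Δλ=-3.9959942 rad; a=sin²(Δφ/2)+cosφ1·cosφ2·sin²(Δλ/2)=0.6403464200; c=2·atan2(√a, √(1-a))=1.855312220; dist=6371·c=11820.194 ≈ 11820.2 km; running total=63720.0 km
Leg 7 bearing: y=sinΔλ·cosφ2=0.74714316, x=cosφ1·sinφ2-sinφ1·cosφ2·cosΔλ=-0.60248538; θ=atan2(y, x)=128.8822° ≈ 128.9°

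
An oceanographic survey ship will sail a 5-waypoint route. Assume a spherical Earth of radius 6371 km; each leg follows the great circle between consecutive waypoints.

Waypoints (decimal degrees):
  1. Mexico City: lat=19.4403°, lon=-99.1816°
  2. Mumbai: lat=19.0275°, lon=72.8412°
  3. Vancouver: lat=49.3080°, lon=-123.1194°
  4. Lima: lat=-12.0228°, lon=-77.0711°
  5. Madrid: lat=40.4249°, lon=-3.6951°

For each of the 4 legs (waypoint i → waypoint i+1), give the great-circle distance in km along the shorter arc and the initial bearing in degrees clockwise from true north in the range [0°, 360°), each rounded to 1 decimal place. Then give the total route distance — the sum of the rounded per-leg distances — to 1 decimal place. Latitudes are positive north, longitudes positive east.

Leg 1: dist=15650.1 km, bearing=12.0°
Leg 2: dist=12254.4 km, bearing=11.0°
Leg 3: dist=8168.6 km, bearing=132.7°
Leg 4: dist=9510.5 km, bearing=47.0°
Total: 45583.6 km

Leg 1: φ1=0.3392972, φ2=0.3320925, Δφ=-0.0072047, Δλ=3.0023642 rad; a=sin²(Δφ/2)+cosφ1·cosφ2·sin²(Δλ/2)=0.8871657498; c=2·atan2(√a, √(1-a))=2.456454288; dist=6371·c=15650.070 ≈ 15650.1 km; running total=15650.1 km
Leg 1 bearing: y=sinΔλ·cosφ2=0.13119645, x=cosφ1·sinφ2-sinφ1·cosφ2·cosΔλ=0.61903006; θ=atan2(y, x)=11.9661° ≈ 12.0°
Leg 2: φ1=0.3320925, φ2=0.8605869, Δφ=0.5284944, Δλ=-3.4201577 rad; a=sin²(Δφ/2)+cosφ1·cosφ2·sin²(Δλ/2)=0.6727052994; c=2·atan2(√a, √(1-a))=1.923472605; dist=6371·c=12254.444 ≈ 12254.4 km; running total=27904.5 km
Leg 2 bearing: y=sinΔλ·cosφ2=0.17928248, x=cosφ1·sinφ2-sinφ1·cosφ2·cosΔλ=0.92116736; θ=atan2(y, x)=11.0135° ≈ 11.0°
Leg 3: φ1=0.8605869, φ2=-0.2098374, Δφ=-1.0704244, Δλ=0.8036944 rad; a=sin²(Δφ/2)+cosφ1·cosφ2·sin²(Δλ/2)=0.3576742687; c=2·atan2(√a, √(1-a))=1.282153497; dist=6371·c=8168.600 ≈ 8168.6 km; running total=36073.1 km
Leg 3 bearing: y=sinΔλ·cosφ2=0.70413343, x=cosφ1·sinφ2-sinφ1·cosφ2·cosΔλ=-0.65051492; θ=atan2(y, x)=132.7334° ≈ 132.7°
Leg 4: φ1=-0.2098374, φ2=0.7055476, Δφ=0.9153851, Δλ=1.2806528 rad; a=sin²(Δφ/2)+cosφ1·cosφ2·sin²(Δλ/2)=0.4610312001; c=2·atan2(√a, √(1-a))=1.492779608; dist=6371·c=9510.499 ≈ 9510.5 km; running total=45583.6 km
Leg 4 bearing: y=sinΔλ·cosφ2=0.72943819, x=cosφ1·sinφ2-sinφ1·cosφ2·cosΔλ=0.67959227; θ=atan2(y, x)=47.0261° ≈ 47.0°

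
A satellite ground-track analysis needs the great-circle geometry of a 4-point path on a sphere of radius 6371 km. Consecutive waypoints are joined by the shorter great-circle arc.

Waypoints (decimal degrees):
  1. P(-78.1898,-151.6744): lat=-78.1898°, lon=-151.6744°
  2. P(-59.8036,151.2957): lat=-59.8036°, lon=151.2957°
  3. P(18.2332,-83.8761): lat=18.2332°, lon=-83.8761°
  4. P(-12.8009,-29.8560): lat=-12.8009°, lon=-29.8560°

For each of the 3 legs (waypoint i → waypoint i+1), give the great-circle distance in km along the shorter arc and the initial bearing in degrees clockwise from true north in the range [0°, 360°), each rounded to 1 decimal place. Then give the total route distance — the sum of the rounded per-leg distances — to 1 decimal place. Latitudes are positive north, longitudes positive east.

Leg 1: dist=2843.7 km, bearing=282.2°
Leg 2: dist=13666.5 km, bearing=111.8°
Leg 3: dist=6855.5 km, bearing=116.3°
Total: 23365.7 km

Leg 1: φ1=-1.3646695, φ2=-1.0437697, Δφ=0.3208997, Δλ=5.2878258 rad; a=sin²(Δφ/2)+cosφ1·cosφ2·sin²(Δλ/2)=0.0489844406; c=2·atan2(√a, √(1-a))=0.446344454; dist=6371·c=2843.661 ≈ 2843.7 km; running total=2843.7 km
Leg 1 bearing: y=sinΔλ·cosφ2=-0.42196538, x=cosφ1·sinφ2-sinφ1·cosφ2·cosΔλ=0.09102242; θ=atan2(y, x)=-77.8272° <0 so +360° → 282.1728° ≈ 282.2°
Leg 2: φ1=-1.0437697, φ2=0.3182294, Δφ=1.3619991, Δλ=-4.1045222 rad; a=sin²(Δφ/2)+cosφ1·cosφ2·sin²(Δλ/2)=0.7716293300; c=2·atan2(√a, √(1-a))=2.145109949; dist=6371·c=13666.495 ≈ 13666.5 km; running total=16510.2 km
Leg 2 bearing: y=sinΔλ·cosφ2=0.77965317, x=cosφ1·sinφ2-sinφ1·cosφ2·cosΔλ=-0.31146583; θ=atan2(y, x)=111.7764° ≈ 111.8°
Leg 3: φ1=0.3182294, φ2=-0.2234179, Δφ=-0.5416472, Δλ=0.9428286 rad; a=sin²(Δφ/2)+cosφ1·cosφ2·sin²(Δλ/2)=0.2625946314; c=2·atan2(√a, √(1-a))=1.076047357; dist=6371·c=6855.498 ≈ 6855.5 km; running total=23365.7 km
Leg 3 bearing: y=sinΔλ·cosφ2=0.78911061, x=cosφ1·sinφ2-sinφ1·cosφ2·cosΔλ=-0.38969117; θ=atan2(y, x)=116.2818° ≈ 116.3°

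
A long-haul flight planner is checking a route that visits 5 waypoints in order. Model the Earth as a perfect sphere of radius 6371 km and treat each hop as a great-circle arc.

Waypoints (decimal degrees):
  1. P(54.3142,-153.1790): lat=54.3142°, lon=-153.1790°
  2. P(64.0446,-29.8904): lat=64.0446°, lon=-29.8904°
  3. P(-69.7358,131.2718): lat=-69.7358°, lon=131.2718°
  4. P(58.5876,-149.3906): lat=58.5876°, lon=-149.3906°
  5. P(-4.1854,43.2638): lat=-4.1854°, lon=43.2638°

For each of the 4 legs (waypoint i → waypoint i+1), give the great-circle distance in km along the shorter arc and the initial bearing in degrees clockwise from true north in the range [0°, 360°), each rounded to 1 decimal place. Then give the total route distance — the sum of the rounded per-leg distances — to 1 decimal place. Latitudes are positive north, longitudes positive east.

Leg 1: dist=5985.7 km, bearing=26.9°
Leg 2: dist=18984.7 km, bearing=136.0°
Leg 3: dist=15578.9 km, bearing=53.0°
Leg 4: dist=13867.4 km, bearing=344.6°
Total: 54416.7 km

Leg 1: φ1=0.9479616, φ2=1.1177891, Δφ=0.1698275, Δλ=2.1517920 rad; a=sin²(Δφ/2)+cosφ1·cosφ2·sin²(Δλ/2)=0.2049132329; c=2·atan2(√a, √(1-a))=0.939522540; dist=6371·c=5985.698 ≈ 5985.7 km; running total=5985.7 km
Leg 1 bearing: y=sinΔλ·cosφ2=0.36585676, x=cosφ1·sinφ2-sinφ1·cosφ2·cosΔλ=0.71961381; θ=atan2(y, x)=26.9491° ≈ 26.9°
Leg 2: φ1=1.1177891, φ2=-1.2171193, Δφ=-2.3349085, Δλ=2.8128110 rad; a=sin²(Δφ/2)+cosφ1·cosφ2·sin²(Δλ/2)=0.9934756292; c=2·atan2(√a, √(1-a))=2.979869315; dist=6371·c=18984.747 ≈ 18984.7 km; running total=24970.4 km
Leg 2 bearing: y=sinΔλ·cosφ2=0.11183287, x=cosφ1·sinφ2-sinφ1·cosφ2·cosΔλ=-0.11584741; θ=atan2(y, x)=136.0102° ≈ 136.0°
Leg 3: φ1=-1.2171193, φ2=1.0225465, Δφ=2.2396658, Δλ=-4.8984830 rad; a=sin²(Δφ/2)+cosφ1·cosφ2·sin²(Δλ/2)=0.8836078215; c=2·atan2(√a, √(1-a))=2.445285000; dist=6371·c=15578.911 ≈ 15578.9 km; running total=40549.3 km
Leg 3 bearing: y=sinΔλ·cosφ2=0.51219563, x=cosφ1·sinφ2-sinφ1·cosφ2·cosΔλ=0.38605155; θ=atan2(y, x)=52.9940° ≈ 53.0°
Leg 4: φ1=1.0225465, φ2=-0.0730490, Δφ=-1.0955955, Δλ=3.3624536 rad; a=sin²(Δφ/2)+cosφ1·cosφ2·sin²(Δλ/2)=0.7847326434; c=2·atan2(√a, √(1-a))=2.176651545; dist=6371·c=13867.447 ≈ 13867.4 km; running total=54416.7 km
Leg 4 bearing: y=sinΔλ·cosφ2=-0.21848550, x=cosφ1·sinφ2-sinφ1·cosφ2·cosΔλ=0.79244771; θ=atan2(y, x)=-15.4140° <0 so +360° → 344.5860° ≈ 344.6°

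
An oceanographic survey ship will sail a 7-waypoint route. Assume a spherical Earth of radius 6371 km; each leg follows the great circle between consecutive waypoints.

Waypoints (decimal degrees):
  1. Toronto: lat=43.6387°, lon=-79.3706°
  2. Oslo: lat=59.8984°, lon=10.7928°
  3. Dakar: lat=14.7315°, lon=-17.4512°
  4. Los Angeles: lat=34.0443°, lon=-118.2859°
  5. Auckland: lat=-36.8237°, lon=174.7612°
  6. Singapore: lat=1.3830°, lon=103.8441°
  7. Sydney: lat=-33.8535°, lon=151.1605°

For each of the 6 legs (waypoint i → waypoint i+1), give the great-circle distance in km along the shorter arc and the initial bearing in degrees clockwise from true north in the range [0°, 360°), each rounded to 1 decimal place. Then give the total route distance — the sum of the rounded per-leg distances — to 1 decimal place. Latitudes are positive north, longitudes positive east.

Leg 1: φ1=0.7616390, φ2=1.0454243, Δφ=0.2837853, Δλ=1.5736482 rad; a=sin²(Δφ/2)+cosφ1·cosφ2·sin²(Δλ/2)=0.2019982098; c=2·atan2(√a, √(1-a))=0.932281440; dist=6371·c=5939.565 ≈ 5939.6 km; running total=5939.6 km
Leg 1 bearing: y=sinΔλ·cosφ2=0.50153286, x=cosφ1·sinφ2-sinφ1·cosφ2·cosΔλ=0.62709212; θ=atan2(y, x)=38.6520° ≈ 38.7°
Leg 2: φ1=1.0454243, φ2=0.2571132, Δφ=-0.7883111, Δλ=-0.4929508 rad; a=sin²(Δφ/2)+cosφ1·cosφ2·sin²(Δλ/2)=0.1763528569; c=2·atan2(√a, √(1-a))=0.866766950; dist=6371·c=5522.172 ≈ 5522.2 km; running total=11461.8 km
Leg 2 bearing: y=sinΔλ·cosφ2=-0.45767153, x=cosφ1·sinφ2-sinφ1·cosφ2·cosΔλ=-0.60954645; θ=atan2(y, x)=-143.0993° <0 so +360° → 216.9007° ≈ 216.9°
Leg 3: φ1=0.2571132, φ2=0.5941851, Δφ=0.3370719, Δλ=-1.7598975 rad; a=sin²(Δφ/2)+cosφ1·cosφ2·sin²(Δλ/2)=0.5041389952; c=2·atan2(√a, √(1-a))=1.579074412; dist=6371·c=10060.283 ≈ 10060.3 km; running total=21522.1 km
Leg 3 bearing: y=sinΔλ·cosφ2=-0.81383391, x=cosφ1·sinφ2-sinφ1·cosφ2·cosΔλ=0.58103858; θ=atan2(y, x)=-54.4750° <0 so +360° → 305.5250° ≈ 305.5°
Leg 4: φ1=0.5941851, φ2=-0.6426948, Δφ=-1.2368799, Δλ=5.1146368 rad; a=sin²(Δφ/2)+cosφ1·cosφ2·sin²(Δλ/2)=0.5379356227; c=2·atan2(√a, √(1-a))=1.646740553; dist=6371·c=10491.384 ≈ 10491.4 km; running total=32013.5 km
Leg 4 bearing: y=sinΔλ·cosφ2=-0.73659160, x=cosφ1·sinφ2-sinφ1·cosφ2·cosΔλ=-0.67206872; θ=atan2(y, x)=-132.3774° <0 so +360° → 227.6226° ≈ 227.6°
Leg 5: φ1=-0.6426948, φ2=0.0241379, Δφ=0.6668327, Δλ=-1.2377369 rad; a=sin²(Δφ/2)+cosφ1·cosφ2·sin²(Δλ/2)=0.3764176142; c=2·atan2(√a, √(1-a))=1.321043181; dist=6371·c=8416.366 ≈ 8416.4 km; running total=40429.9 km
Leg 5 bearing: y=sinΔλ·cosφ2=-0.94477123, x=cosφ1·sinφ2-sinφ1·cosφ2·cosΔλ=0.21521360; θ=atan2(y, x)=-77.1673° <0 so +360° → 282.8327° ≈ 282.8°
Leg 6: φ1=0.0241379, φ2=-0.5908550, Δφ=-0.6149929, Δλ=0.8258270 rad; a=sin²(Δφ/2)+cosφ1·cosφ2·sin²(Δλ/2)=0.2252981552; c=2·atan2(√a, √(1-a))=0.989145925; dist=6371·c=6301.849 ≈ 6301.8 km; running total=46731.7 km
Leg 6 bearing: y=sinΔλ·cosφ2=0.61048178, x=cosφ1·sinφ2-sinφ1·cosφ2·cosΔλ=-0.57049766; θ=atan2(y, x)=133.0609° ≈ 133.1°

Leg 1: dist=5939.6 km, bearing=38.7°
Leg 2: dist=5522.2 km, bearing=216.9°
Leg 3: dist=10060.3 km, bearing=305.5°
Leg 4: dist=10491.4 km, bearing=227.6°
Leg 5: dist=8416.4 km, bearing=282.8°
Leg 6: dist=6301.8 km, bearing=133.1°
Total: 46731.7 km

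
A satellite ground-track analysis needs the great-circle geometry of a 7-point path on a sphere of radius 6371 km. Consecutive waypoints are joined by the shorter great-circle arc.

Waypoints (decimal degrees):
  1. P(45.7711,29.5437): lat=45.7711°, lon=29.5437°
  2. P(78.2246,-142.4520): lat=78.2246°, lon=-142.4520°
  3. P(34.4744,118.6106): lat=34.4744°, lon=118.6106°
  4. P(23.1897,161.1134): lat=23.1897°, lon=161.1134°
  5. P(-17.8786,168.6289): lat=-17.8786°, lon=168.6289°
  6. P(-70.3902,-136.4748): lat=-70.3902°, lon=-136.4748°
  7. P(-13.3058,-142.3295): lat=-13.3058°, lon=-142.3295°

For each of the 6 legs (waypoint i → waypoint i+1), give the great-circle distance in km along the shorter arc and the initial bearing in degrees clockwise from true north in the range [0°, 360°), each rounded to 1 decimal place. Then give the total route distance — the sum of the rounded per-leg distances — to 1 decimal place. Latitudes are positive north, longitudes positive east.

Leg 1: dist=6216.7 km, bearing=358.0°
Leg 2: dist=6463.8 km, bearing=286.5°
Leg 3: dist=4291.7 km, bearing=95.4°
Leg 4: dist=4639.0 km, bearing=169.2°
Leg 5: dist=6869.5 km, bearing=161.8°
Leg 6: dist=6360.4 km, bearing=353.2°
Total: 34841.1 km

Leg 1: φ1=0.7988564, φ2=1.3652768, Δφ=0.5664204, Δλ=-3.0018913 rad; a=sin²(Δφ/2)+cosφ1·cosφ2·sin²(Δλ/2)=0.2197412529; c=2·atan2(√a, √(1-a))=0.975785774; dist=6371·c=6216.731 ≈ 6216.7 km; running total=6216.7 km
Leg 1 bearing: y=sinΔλ·cosφ2=-0.02841702, x=cosφ1·sinφ2-sinφ1·cosφ2·cosΔλ=0.82765489; θ=atan2(y, x)=-1.9664° <0 so +360° → 358.0336° ≈ 358.0°
Leg 2: φ1=1.3652768, φ2=0.6016918, Δφ=-0.7635850, Δλ=4.5564019 rad; a=sin²(Δφ/2)+cosφ1·cosφ2·sin²(Δλ/2)=0.2360052851; c=2·atan2(√a, √(1-a))=1.014564972; dist=6371·c=6463.793 ≈ 6463.8 km; running total=12680.5 km
Leg 2 bearing: y=sinΔλ·cosφ2=-0.81437012, x=cosφ1·sinφ2-sinφ1·cosφ2·cosΔλ=0.24089100; θ=atan2(y, x)=-73.5218° <0 so +360° → 286.4782° ≈ 286.5°
Leg 3: φ1=0.6016918, φ2=0.4047366, Δφ=-0.1969552, Δλ=0.7418138 rad; a=sin²(Δφ/2)+cosφ1·cosφ2·sin²(Δλ/2)=0.1092212904; c=2·atan2(√a, √(1-a))=0.673637868; dist=6371·c=4291.747 ≈ 4291.7 km; running total=16972.2 km
Leg 3 bearing: y=sinΔλ·cosφ2=0.62103979, x=cosφ1·sinφ2-sinφ1·cosφ2·cosΔλ=-0.05897104; θ=atan2(y, x)=95.4243° ≈ 95.4°
Leg 4: φ1=0.4047366, φ2=-0.3120404, Δφ=-0.7167771, Δλ=0.1311702 rad; a=sin²(Δφ/2)+cosφ1·cosφ2·sin²(Δλ/2)=0.1267940597; c=2·atan2(√a, √(1-a))=0.728142419; dist=6371·c=4638.995 ≈ 4639.0 km; running total=21611.2 km
Leg 4 bearing: y=sinΔλ·cosφ2=0.12447822, x=cosφ1·sinφ2-sinφ1·cosφ2·cosΔλ=-0.65373884; θ=atan2(y, x)=169.2194° ≈ 169.2°
Leg 5: φ1=-0.3120404, φ2=-1.2285408, Δφ=-0.9165003, Δλ=-5.3250641 rad; a=sin²(Δφ/2)+cosφ1·cosφ2·sin²(Δλ/2)=0.2635640306; c=2·atan2(√a, √(1-a))=1.078249012; dist=6371·c=6869.524 ≈ 6869.5 km; running total=28480.7 km
Leg 5 bearing: y=sinΔλ·cosφ2=0.27456897, x=cosφ1·sinφ2-sinφ1·cosφ2·cosΔλ=-0.83725982; θ=atan2(y, x)=161.8437° ≈ 161.8°
Leg 6: φ1=-1.2285408, φ2=-0.2322300, Δφ=0.9963107, Δλ=-0.1021838 rad; a=sin²(Δφ/2)+cosφ1·cosφ2·sin²(Δλ/2)=0.2291503008; c=2·atan2(√a, √(1-a))=0.998338815; dist=6371·c=6360.417 ≈ 6360.4 km; running total=34841.1 km
Leg 6 bearing: y=sinΔλ·cosφ2=-0.09926777, x=cosφ1·sinφ2-sinφ1·cosφ2·cosΔλ=0.83469017; θ=atan2(y, x)=-6.7822° <0 so +360° → 353.2178° ≈ 353.2°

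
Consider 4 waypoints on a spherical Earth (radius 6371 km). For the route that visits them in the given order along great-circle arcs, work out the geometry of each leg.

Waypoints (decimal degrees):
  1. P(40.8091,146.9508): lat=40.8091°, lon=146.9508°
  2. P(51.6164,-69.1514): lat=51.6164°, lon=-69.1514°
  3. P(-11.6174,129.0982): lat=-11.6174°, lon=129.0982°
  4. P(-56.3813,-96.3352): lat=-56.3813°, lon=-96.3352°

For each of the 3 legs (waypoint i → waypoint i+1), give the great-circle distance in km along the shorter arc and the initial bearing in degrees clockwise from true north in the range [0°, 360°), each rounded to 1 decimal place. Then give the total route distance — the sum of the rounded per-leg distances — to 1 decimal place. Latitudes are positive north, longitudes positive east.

Leg 1: dist=9160.4 km, bearing=21.7°
Leg 2: dist=15272.2 km, bearing=333.1°
Leg 3: dist=11374.2 km, bearing=156.2°
Total: 35806.8 km

Leg 1: φ1=0.7122532, φ2=0.9008761, Δφ=0.1886230, Δλ=-3.7716949 rad; a=sin²(Δφ/2)+cosφ1·cosφ2·sin²(Δλ/2)=0.4337148810; c=2·atan2(√a, √(1-a))=1.437834668; dist=6371·c=9160.445 ≈ 9160.4 km; running total=9160.4 km
Leg 1 bearing: y=sinΔλ·cosφ2=0.36586509, x=cosφ1·sinφ2-sinφ1·cosφ2·cosΔλ=0.92117744; θ=atan2(y, x)=21.6615° ≈ 21.7°
Leg 2: φ1=0.9008761, φ2=-0.2027619, Δφ=-1.1036380, Δλ=3.4601083 rad; a=sin²(Δφ/2)+cosφ1·cosφ2·sin²(Δλ/2)=0.8677319174; c=2·atan2(√a, √(1-a))=2.397147316; dist=6371·c=15272.226 ≈ 15272.2 km; running total=24432.6 km
Leg 2 bearing: y=sinΔλ·cosφ2=-0.30674188, x=cosφ1·sinφ2-sinφ1·cosφ2·cosΔλ=0.60415426; θ=atan2(y, x)=-26.9179° <0 so +360° → 333.0821° ≈ 333.1°
Leg 3: φ1=-0.2027619, φ2=-0.9840393, Δφ=-0.7812774, Δλ=-3.9345551 rad; a=sin²(Δφ/2)+cosφ1·cosφ2·sin²(Δλ/2)=0.6064368914; c=2·atan2(√a, √(1-a))=1.785311545; dist=6371·c=11374.220 ≈ 11374.2 km; running total=35806.8 km
Leg 3 bearing: y=sinΔλ·cosφ2=0.39444929, x=cosφ1·sinφ2-sinφ1·cosφ2·cosΔλ=-0.89392086; θ=atan2(y, x)=156.1902° ≈ 156.2°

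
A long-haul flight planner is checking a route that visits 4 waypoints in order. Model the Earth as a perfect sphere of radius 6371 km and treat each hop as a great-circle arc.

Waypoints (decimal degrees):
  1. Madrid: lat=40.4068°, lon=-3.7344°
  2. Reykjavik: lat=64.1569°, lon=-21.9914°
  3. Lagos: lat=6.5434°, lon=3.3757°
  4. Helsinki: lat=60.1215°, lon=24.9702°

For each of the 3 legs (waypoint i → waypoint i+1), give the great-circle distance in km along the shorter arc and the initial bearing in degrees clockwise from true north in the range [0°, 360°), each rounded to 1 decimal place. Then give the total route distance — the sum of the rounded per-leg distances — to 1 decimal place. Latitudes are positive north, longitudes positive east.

Leg 1: φ1=0.7052317, φ2=1.1197491, Δφ=0.4145174, Δλ=-0.3186448 rad; a=sin²(Δφ/2)+cosφ1·cosφ2·sin²(Δλ/2)=0.0506990791; c=2·atan2(√a, √(1-a))=0.454223860; dist=6371·c=2893.860 ≈ 2893.9 km; running total=2893.9 km
Leg 1 bearing: y=sinΔλ·cosφ2=-0.13656126, x=cosφ1·sinφ2-sinφ1·cosφ2·cosΔλ=0.41697212; θ=atan2(y, x)=-18.1340° <0 so +360° → 341.8660° ≈ 341.9°
Leg 2: φ1=1.1197491, φ2=0.1142039, Δφ=-1.0055453, Δλ=0.4427394 rad; a=sin²(Δφ/2)+cosφ1·cosφ2·sin²(Δλ/2)=0.2530640067; c=2·atan2(√a, √(1-a))=1.054259235; dist=6371·c=6716.686 ≈ 6716.7 km; running total=9610.6 km
Leg 2 bearing: y=sinΔλ·cosφ2=0.42562558, x=cosφ1·sinφ2-sinφ1·cosφ2·cosΔλ=-0.75824358; θ=atan2(y, x)=150.6932° ≈ 150.7°
Leg 3: φ1=0.1142039, φ2=1.0493181, Δφ=0.9351143, Δλ=0.3768951 rad; a=sin²(Δφ/2)+cosφ1·cosφ2·sin²(Δλ/2)=0.2205054243; c=2·atan2(√a, √(1-a))=0.977630130; dist=6371·c=6228.482 ≈ 6228.5 km; running total=15839.1 km
Leg 3 bearing: y=sinΔλ·cosφ2=0.18334135, x=cosφ1·sinφ2-sinφ1·cosφ2·cosΔλ=0.80865139; θ=atan2(y, x)=12.7744° ≈ 12.8°

Leg 1: dist=2893.9 km, bearing=341.9°
Leg 2: dist=6716.7 km, bearing=150.7°
Leg 3: dist=6228.5 km, bearing=12.8°
Total: 15839.1 km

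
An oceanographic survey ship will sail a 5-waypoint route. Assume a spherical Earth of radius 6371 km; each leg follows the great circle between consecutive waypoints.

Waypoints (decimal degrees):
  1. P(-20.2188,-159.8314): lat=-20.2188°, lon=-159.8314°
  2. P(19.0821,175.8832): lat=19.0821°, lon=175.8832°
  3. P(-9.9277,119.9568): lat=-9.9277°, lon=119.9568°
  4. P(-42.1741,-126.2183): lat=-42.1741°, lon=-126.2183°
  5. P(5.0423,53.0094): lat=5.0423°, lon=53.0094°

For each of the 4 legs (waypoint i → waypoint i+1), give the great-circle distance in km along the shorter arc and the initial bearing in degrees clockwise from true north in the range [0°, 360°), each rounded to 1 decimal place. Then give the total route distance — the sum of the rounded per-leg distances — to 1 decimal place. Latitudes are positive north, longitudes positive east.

Leg 1: φ1=-0.3528846, φ2=0.3330455, Δφ=0.6859301, Δλ=5.8593251 rad; a=sin²(Δφ/2)+cosφ1·cosφ2·sin²(Δλ/2)=0.1523229150; c=2·atan2(√a, √(1-a))=0.801883728; dist=6371·c=5108.801 ≈ 5108.8 km; running total=5108.8 km
Leg 1 bearing: y=sinΔλ·cosφ2=-0.38868260, x=cosφ1·sinφ2-sinφ1·cosφ2·cosΔλ=0.60449021; θ=atan2(y, x)=-32.7407° <0 so +360° → 327.2593° ≈ 327.3°
Leg 2: φ1=0.3330455, φ2=-0.1732711, Δφ=-0.5063165, Δλ=-0.9760998 rad; a=sin²(Δφ/2)+cosφ1·cosφ2·sin²(Δλ/2)=0.2674098076; c=2·atan2(√a, √(1-a))=1.086957952; dist=6371·c=6925.009 ≈ 6925.0 km; running total=12033.8 km
Leg 2 bearing: y=sinΔλ·cosφ2=-0.81591540, x=cosφ1·sinφ2-sinφ1·cosφ2·cosΔλ=-0.34335006; θ=atan2(y, x)=-112.8221° <0 so +360° → 247.1779° ≈ 247.2°
Leg 3: φ1=-0.1732711, φ2=-0.7360769, Δφ=-0.5628059, Δλ=-4.2965660 rad; a=sin²(Δφ/2)+cosφ1·cosφ2·sin²(Δλ/2)=0.5895661168; c=2·atan2(√a, √(1-a))=1.750900674; dist=6371·c=11154.988 ≈ 11155.0 km; running total=23188.8 km
Leg 3 bearing: y=sinΔλ·cosφ2=0.67795404, x=cosφ1·sinφ2-sinφ1·cosφ2·cosΔλ=-0.71294457; θ=atan2(y, x)=136.4411° ≈ 136.4°
Leg 4: φ1=-0.7360769, φ2=0.0880047, Δφ=0.8240816, Δλ=3.1281135 rad; a=sin²(Δφ/2)+cosφ1·cosφ2·sin²(Δλ/2)=0.8985909765; c=2·atan2(√a, √(1-a))=2.493409398; dist=6371·c=15885.511 ≈ 15885.5 km; running total=39074.3 km
Leg 4 bearing: y=sinΔλ·cosφ2=0.01342661, x=cosφ1·sinφ2-sinφ1·cosφ2·cosΔλ=-0.60358981; θ=atan2(y, x)=178.7257° ≈ 178.7°

Leg 1: dist=5108.8 km, bearing=327.3°
Leg 2: dist=6925.0 km, bearing=247.2°
Leg 3: dist=11155.0 km, bearing=136.4°
Leg 4: dist=15885.5 km, bearing=178.7°
Total: 39074.3 km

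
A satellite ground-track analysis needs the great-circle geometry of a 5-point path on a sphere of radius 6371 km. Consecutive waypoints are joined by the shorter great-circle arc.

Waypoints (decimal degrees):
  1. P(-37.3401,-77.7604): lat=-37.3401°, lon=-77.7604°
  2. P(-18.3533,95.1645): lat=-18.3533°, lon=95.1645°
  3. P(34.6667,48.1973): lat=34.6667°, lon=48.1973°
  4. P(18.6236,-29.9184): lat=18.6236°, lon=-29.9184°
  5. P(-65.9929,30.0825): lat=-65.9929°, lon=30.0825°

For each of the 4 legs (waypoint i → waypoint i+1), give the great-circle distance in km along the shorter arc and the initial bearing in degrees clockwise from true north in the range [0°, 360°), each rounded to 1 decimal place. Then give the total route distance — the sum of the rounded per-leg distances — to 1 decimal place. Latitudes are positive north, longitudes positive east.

Leg 1: φ1=-0.6517077, φ2=-0.3203255, Δφ=0.3313822, Δλ=3.0181089 rad; a=sin²(Δφ/2)+cosφ1·cosφ2·sin²(Δλ/2)=0.7789376460; c=2·atan2(√a, √(1-a))=2.162619796; dist=6371·c=13778.051 ≈ 13778.1 km; running total=13778.1 km
Leg 1 bearing: y=sinΔλ·cosφ2=0.11690491, x=cosφ1·sinφ2-sinφ1·cosφ2·cosΔλ=-0.82164980; θ=atan2(y, x)=171.9023° ≈ 171.9°
Leg 2: φ1=-0.3203255, φ2=0.6050481, Δφ=0.9253736, Δλ=-0.8197323 rad; a=sin²(Δφ/2)+cosφ1·cosφ2·sin²(Δλ/2)=0.3231905902; c=2·atan2(√a, √(1-a))=1.209359255; dist=6371·c=7704.828 ≈ 7704.8 km; running total=21482.9 km
Leg 2 bearing: y=sinΔλ·cosφ2=-0.60119875, x=cosφ1·sinφ2-sinφ1·cosφ2·cosΔλ=0.71659877; θ=atan2(y, x)=-39.9954° <0 so +360° → 320.0046° ≈ 320.0°
Leg 3: φ1=0.6050481, φ2=0.3250431, Δφ=-0.2800049, Δλ=-1.3633762 rad; a=sin²(Δφ/2)+cosφ1·cosφ2·sin²(Δλ/2)=0.3289226507; c=2·atan2(√a, √(1-a))=1.221587282; dist=6371·c=7782.733 ≈ 7782.7 km; running total=29265.6 km
Leg 3 bearing: y=sinΔλ·cosφ2=-0.92732478, x=cosφ1·sinφ2-sinφ1·cosφ2·cosΔλ=0.15165392; θ=atan2(y, x)=-80.7121° <0 so +360° → 279.2879° ≈ 279.3°
Leg 4: φ1=0.3250431, φ2=-1.1517934, Δφ=-1.4768365, Δλ=1.0472133 rad; a=sin²(Δφ/2)+cosφ1·cosφ2·sin²(Δλ/2)=0.5494783050; c=2·atan2(√a, √(1-a))=1.669915157; dist=6371·c=10639.029 ≈ 10639.0 km; running total=39904.6 km
Leg 4 bearing: y=sinΔλ·cosφ2=0.35234550, x=cosφ1·sinφ2-sinφ1·cosφ2·cosΔλ=-0.93062358; θ=atan2(y, x)=159.2627° ≈ 159.3°

Leg 1: dist=13778.1 km, bearing=171.9°
Leg 2: dist=7704.8 km, bearing=320.0°
Leg 3: dist=7782.7 km, bearing=279.3°
Leg 4: dist=10639.0 km, bearing=159.3°
Total: 39904.6 km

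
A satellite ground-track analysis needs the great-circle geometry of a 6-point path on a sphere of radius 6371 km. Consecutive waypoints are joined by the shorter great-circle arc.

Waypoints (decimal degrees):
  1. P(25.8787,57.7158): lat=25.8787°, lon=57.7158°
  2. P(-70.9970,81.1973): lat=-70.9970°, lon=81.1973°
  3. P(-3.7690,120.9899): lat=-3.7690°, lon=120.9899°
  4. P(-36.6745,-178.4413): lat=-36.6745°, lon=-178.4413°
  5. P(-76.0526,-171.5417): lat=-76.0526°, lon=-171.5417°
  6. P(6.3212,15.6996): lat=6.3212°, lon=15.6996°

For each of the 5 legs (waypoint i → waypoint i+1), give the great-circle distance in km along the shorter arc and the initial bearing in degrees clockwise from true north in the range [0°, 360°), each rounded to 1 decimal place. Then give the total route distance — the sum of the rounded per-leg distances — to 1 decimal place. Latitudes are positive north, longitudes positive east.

Leg 1: dist=10928.0 km, bearing=172.5°
Leg 2: dist=7987.4 km, bearing=42.2°
Leg 3: dist=7157.9 km, bearing=129.2°
Leg 4: dist=4392.7 km, bearing=177.4°
Leg 5: dist=12248.3 km, bearing=187.7°
Total: 42714.3 km

Leg 1: φ1=0.4516685, φ2=-1.2391314, Δφ=-1.6907999, Δλ=0.4098295 rad; a=sin²(Δφ/2)+cosφ1·cosφ2·sin²(Δλ/2)=0.5719882772; c=2·atan2(√a, √(1-a))=1.715275000; dist=6371·c=10928.017 ≈ 10928.0 km; running total=10928.0 km
Leg 1 bearing: y=sinΔλ·cosφ2=0.12974332, x=cosφ1·sinφ2-sinφ1·cosφ2·cosΔλ=-0.98103895; θ=atan2(y, x)=172.4663° ≈ 172.5°
Leg 2: φ1=-1.2391314, φ2=-0.0657815, Δφ=1.1733499, Δλ=0.6945119 rad; a=sin²(Δφ/2)+cosφ1·cosφ2·sin²(Δλ/2)=0.3440979489; c=2·atan2(√a, √(1-a))=1.253705122; dist=6371·c=7987.355 ≈ 7987.4 km; running total=18915.4 km
Leg 2 bearing: y=sinΔλ·cosφ2=0.63862624, x=cosφ1·sinφ2-sinφ1·cosφ2·cosΔλ=0.70351598; θ=atan2(y, x)=42.2320° ≈ 42.2°
Leg 3: φ1=-0.0657815, φ2=-0.6400908, Δφ=-0.5743093, Δλ=-5.2260603 rad; a=sin²(Δφ/2)+cosφ1·cosφ2·sin²(Δλ/2)=0.2837429434; c=2·atan2(√a, √(1-a))=1.123516991; dist=6371·c=7157.927 ≈ 7157.9 km; running total=26073.3 km
Leg 3 bearing: y=sinΔλ·cosφ2=0.69853517, x=cosφ1·sinφ2-sinφ1·cosφ2·cosΔλ=-0.57007032; θ=atan2(y, x)=129.2177° ≈ 129.2°
Leg 4: φ1=-0.6400908, φ2=-1.3273683, Δφ=-0.6872775, Δλ=0.1204207 rad; a=sin²(Δφ/2)+cosφ1·cosφ2·sin²(Δλ/2)=0.1142119189; c=2·atan2(√a, √(1-a))=0.689481176; dist=6371·c=4392.685 ≈ 4392.7 km; running total=30466.0 km
Leg 4 bearing: y=sinΔλ·cosφ2=0.02895503, x=cosφ1·sinφ2-sinφ1·cosφ2·cosΔλ=-0.63547764; θ=atan2(y, x)=177.3912° ≈ 177.4°
Leg 5: φ1=-1.3273683, φ2=0.1103258, Δφ=1.4376940, Δλ=3.2679772 rad; a=sin²(Δφ/2)+cosφ1·cosφ2·sin²(Δλ/2)=0.6722554269; c=2·atan2(√a, √(1-a))=1.922514019; dist=6371·c=12248.337 ≈ 12248.3 km; running total=42714.3 km
Leg 5 bearing: y=sinΔλ·cosφ2=-0.12528200, x=cosφ1·sinφ2-sinφ1·cosφ2·cosΔλ=-0.93038524; θ=atan2(y, x)=-172.3309° <0 so +360° → 187.6691° ≈ 187.7°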